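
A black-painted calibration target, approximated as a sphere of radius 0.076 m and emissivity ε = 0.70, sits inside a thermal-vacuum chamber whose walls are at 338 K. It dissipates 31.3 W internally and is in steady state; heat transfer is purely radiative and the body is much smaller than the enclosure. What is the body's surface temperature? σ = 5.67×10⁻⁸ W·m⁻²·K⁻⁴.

For a small grey body in a large enclosure, net radiated power = εσA(T⁴ − T_w⁴).
Steady state: P = εσA(T⁴ − T_w⁴) with A = 4πr² = 0.07258 m².
T⁴ = P/(εσA) + T_w⁴ = 31.3/(0.70·5.67×10⁻⁸·0.07258) + (338)⁴
    = 1.086×10¹⁰ + 1.305×10¹⁰ = 2.392×10¹⁰ K⁴.

T ≈ 393 K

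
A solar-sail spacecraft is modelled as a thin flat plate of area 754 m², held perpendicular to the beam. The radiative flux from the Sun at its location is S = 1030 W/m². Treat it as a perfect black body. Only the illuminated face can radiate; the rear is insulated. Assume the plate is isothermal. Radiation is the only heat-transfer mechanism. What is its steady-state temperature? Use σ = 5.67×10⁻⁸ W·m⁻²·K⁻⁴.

At equilibrium, absorbed power = emitted power.
Absorbing cross-section = A = 754.0 m²; emitting surface = A = 754.0 m² (ratio 1).
S·A_cross = εσ·A_surf·T⁴  ⇒  T⁴ = S/(1σ).
T⁴ = 1.00·1030/(1·5.67×10⁻⁸) = 1.817×10¹⁰ K⁴.
T = (1.817×10¹⁰)^(1/4).

T ≈ 367 K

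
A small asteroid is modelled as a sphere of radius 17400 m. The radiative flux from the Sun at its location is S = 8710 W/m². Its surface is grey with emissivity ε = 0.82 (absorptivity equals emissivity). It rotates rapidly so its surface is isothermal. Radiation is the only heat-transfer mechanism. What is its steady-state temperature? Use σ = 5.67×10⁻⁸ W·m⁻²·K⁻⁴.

T ≈ 443 K

At equilibrium, absorbed power = emitted power.
Absorbing cross-section = πr² = 9.511×10⁸ m²; emitting surface = 4πr² = 3.805×10⁹ m² (ratio 4).
εS·A_cross = εσ·A_surf·T⁴  ⇒  T⁴ = S/(4σ)   (ε cancels).
T⁴ = 8710/(4·5.67×10⁻⁸) = 3.840×10¹⁰ K⁴.
T = (3.840×10¹⁰)^(1/4).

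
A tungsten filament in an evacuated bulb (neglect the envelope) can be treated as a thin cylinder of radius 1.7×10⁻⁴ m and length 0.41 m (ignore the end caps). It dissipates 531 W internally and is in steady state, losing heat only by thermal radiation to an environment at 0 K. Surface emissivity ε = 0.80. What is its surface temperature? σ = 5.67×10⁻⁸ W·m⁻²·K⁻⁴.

T ≈ 2270 K

Steady state: internal power = radiated power, P = εσA T⁴.
Radiating area A = 2πrL = 4.379×10⁻⁴ m².
T⁴ = P/(εσA) = 531/(0.80·5.67×10⁻⁸·4.379×10⁻⁴) = 2.673×10¹³ K⁴.
T = (2.673×10¹³)^(1/4).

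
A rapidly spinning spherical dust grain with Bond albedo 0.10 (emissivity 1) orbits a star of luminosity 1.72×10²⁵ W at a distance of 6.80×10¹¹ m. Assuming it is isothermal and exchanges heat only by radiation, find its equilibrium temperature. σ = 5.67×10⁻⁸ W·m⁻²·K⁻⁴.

T ≈ 58.5 K

First find the stellar flux at distance d: S = L/(4πd²) = 1.72×10²⁵/(4π·(6.80×10¹¹)²) = 2.960 W/m².
For an isothermal sphere, absorbed (1−a)S·πr² = emitted σ·4πr²·T⁴, so T⁴ = (1−a)S/(4σ).
T⁴ = 0.900·2.960/(4·5.67×10⁻⁸) = 1.175×10⁷ K⁴.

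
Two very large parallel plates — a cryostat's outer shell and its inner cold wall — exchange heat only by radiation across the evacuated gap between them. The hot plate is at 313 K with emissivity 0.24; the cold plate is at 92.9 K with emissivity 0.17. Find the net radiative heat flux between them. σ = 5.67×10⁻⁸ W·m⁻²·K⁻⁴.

For two infinite grey parallel plates, q = σ(T₁⁴ − T₂⁴)/(1/ε₁ + 1/ε₂ − 1).
T₁⁴ − T₂⁴ = 9.598×10⁹ − 7.448×10⁷ = 9.523×10⁹ K⁴.
1/ε₁ + 1/ε₂ − 1 = 4.167 + 5.882 − 1 = 9.049.
q = 5.67×10⁻⁸ × 9.523×10⁹ / 9.049.

q ≈ 59.7 W/m²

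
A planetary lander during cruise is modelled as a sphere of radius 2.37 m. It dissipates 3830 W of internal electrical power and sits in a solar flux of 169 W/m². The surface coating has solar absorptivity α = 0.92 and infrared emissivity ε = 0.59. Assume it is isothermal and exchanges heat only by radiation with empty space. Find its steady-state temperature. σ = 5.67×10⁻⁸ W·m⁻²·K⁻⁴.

At steady state, absorbed solar power + internal power = radiated power.
Absorbed: α·S·A_cross = 0.92·169·17.65 = 2744 W (cross-section πr²).
Total input = 2744 + 3830 = 6574 W.
Radiated: εσ·A_surf·T⁴ with A_surf = 4πr² = 70.58 m².
T⁴ = 6574/(0.59·5.67×10⁻⁸·70.58) = 2.784×10⁹ K⁴.

T ≈ 230 K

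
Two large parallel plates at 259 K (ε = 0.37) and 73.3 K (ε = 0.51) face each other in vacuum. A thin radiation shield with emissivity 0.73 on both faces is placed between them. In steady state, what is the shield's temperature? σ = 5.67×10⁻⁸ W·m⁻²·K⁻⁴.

In steady state the net flux on the hot side equals that on the cold side.
σ(T₁⁴−T_s⁴)/D₁ = σ(T_s⁴−T₂⁴)/D₂, with D₁ = 1/ε₁+1/ε_s−1 = 3.073, D₂ = 1/ε_s+1/ε₂−1 = 2.331.
Solve for T_s⁴: T_s⁴ = (D₂·T₁⁴ + D₁·T₂⁴)/(D₁+D₂) = 1.957×10⁹ K⁴.

T_s ≈ 210 K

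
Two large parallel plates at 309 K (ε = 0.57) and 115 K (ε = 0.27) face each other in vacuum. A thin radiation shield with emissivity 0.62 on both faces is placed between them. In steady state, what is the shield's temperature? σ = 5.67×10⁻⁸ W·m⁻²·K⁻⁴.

In steady state the net flux on the hot side equals that on the cold side.
σ(T₁⁴−T_s⁴)/D₁ = σ(T_s⁴−T₂⁴)/D₂, with D₁ = 1/ε₁+1/ε_s−1 = 2.367, D₂ = 1/ε_s+1/ε₂−1 = 4.317.
Solve for T_s⁴: T_s⁴ = (D₂·T₁⁴ + D₁·T₂⁴)/(D₁+D₂) = 5.950×10⁹ K⁴.

T_s ≈ 278 K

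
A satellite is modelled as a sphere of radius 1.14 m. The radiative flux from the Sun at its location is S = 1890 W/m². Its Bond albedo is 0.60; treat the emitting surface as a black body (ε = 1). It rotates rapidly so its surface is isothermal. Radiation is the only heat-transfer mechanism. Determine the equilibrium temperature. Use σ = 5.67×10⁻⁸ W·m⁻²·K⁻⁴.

T ≈ 240 K

At equilibrium, absorbed power = emitted power.
Absorbing cross-section = πr² = 4.083 m²; emitting surface = 4πr² = 16.33 m² (ratio 4).
(1−a)S·A_cross = εσ·A_surf·T⁴  ⇒  T⁴ = (1−a)S/(4σ).
T⁴ = 0.400·1890/(4·5.67×10⁻⁸) = 3.333×10⁹ K⁴.
T = (3.333×10⁹)^(1/4).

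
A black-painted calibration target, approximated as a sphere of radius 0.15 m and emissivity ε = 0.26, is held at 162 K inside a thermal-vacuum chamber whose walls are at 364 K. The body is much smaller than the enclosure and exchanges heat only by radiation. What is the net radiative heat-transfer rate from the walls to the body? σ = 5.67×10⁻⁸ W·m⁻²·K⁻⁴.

For a small grey body in a large enclosure: P_net = εσA(T_body⁴ − T_wall⁴).
A = 4πr² = 0.2827 m²; T_body⁴ − T_wall⁴ = 6.887×10⁸ − 1.756×10¹⁰ = -1.687×10¹⁰ K⁴.
|P_net| = 0.26·5.67×10⁻⁸·0.2827·1.687×10¹⁰.

P_net ≈ 70.3 W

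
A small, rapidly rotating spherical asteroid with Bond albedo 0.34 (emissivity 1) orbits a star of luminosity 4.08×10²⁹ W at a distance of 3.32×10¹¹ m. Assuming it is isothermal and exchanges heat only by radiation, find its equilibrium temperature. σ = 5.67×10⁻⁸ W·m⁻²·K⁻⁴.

First find the stellar flux at distance d: S = L/(4πd²) = 4.08×10²⁹/(4π·(3.32×10¹¹)²) = 2.946×10⁵ W/m².
For an isothermal sphere, absorbed (1−a)S·πr² = emitted σ·4πr²·T⁴, so T⁴ = (1−a)S/(4σ).
T⁴ = 0.660·2.946×10⁵/(4·5.67×10⁻⁸) = 8.572×10¹¹ K⁴.

T ≈ 962 K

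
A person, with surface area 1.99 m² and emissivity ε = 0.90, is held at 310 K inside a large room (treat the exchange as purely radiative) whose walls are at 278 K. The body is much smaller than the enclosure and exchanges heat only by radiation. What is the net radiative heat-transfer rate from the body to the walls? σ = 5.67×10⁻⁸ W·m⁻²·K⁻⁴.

P_net ≈ 331 W

For a small grey body in a large enclosure: P_net = εσA(T_body⁴ − T_wall⁴).
A = 1.99 m²; T_body⁴ − T_wall⁴ = 9.235×10⁹ − 5.973×10⁹ = 3.262×10⁹ K⁴.
|P_net| = 0.90·5.67×10⁻⁸·1.990·3.262×10⁹.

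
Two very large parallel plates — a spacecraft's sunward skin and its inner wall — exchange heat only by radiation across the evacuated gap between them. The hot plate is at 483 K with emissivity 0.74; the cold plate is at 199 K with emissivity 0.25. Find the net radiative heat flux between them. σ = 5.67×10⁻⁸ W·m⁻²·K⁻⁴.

For two infinite grey parallel plates, q = σ(T₁⁴ − T₂⁴)/(1/ε₁ + 1/ε₂ − 1).
T₁⁴ − T₂⁴ = 5.442×10¹⁰ − 1.568×10⁹ = 5.286×10¹⁰ K⁴.
1/ε₁ + 1/ε₂ − 1 = 1.351 + 4.000 − 1 = 4.351.
q = 5.67×10⁻⁸ × 5.286×10¹⁰ / 4.351.

q ≈ 689 W/m²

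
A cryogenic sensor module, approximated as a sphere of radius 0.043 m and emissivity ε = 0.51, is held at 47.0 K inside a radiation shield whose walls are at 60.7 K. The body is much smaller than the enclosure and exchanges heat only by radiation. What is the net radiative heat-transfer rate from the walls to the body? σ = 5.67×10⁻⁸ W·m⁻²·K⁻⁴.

P_net ≈ 0.00584 W

For a small grey body in a large enclosure: P_net = εσA(T_body⁴ − T_wall⁴).
A = 4πr² = 0.02324 m²; T_body⁴ − T_wall⁴ = 4.880×10⁶ − 1.358×10⁷ = -8.696×10⁶ K⁴.
|P_net| = 0.51·5.67×10⁻⁸·0.02324·8.696×10⁶.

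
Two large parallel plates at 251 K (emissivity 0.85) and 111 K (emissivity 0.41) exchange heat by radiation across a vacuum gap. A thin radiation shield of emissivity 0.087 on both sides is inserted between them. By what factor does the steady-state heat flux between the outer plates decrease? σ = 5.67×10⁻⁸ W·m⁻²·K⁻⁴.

Without shield: q₀ = σΔ(T⁴)/(1/ε₁+1/ε₂−1) with denominator 2.615.
With shield the two gaps are in series; the resistances add: (1/ε₁+1/ε_s−1)+(1/ε_s+1/ε₂−1) = 11.67+12.93 = 24.60.
Heat-flux ratio q₀/q = 24.60/2.615.

factor ≈ 9.41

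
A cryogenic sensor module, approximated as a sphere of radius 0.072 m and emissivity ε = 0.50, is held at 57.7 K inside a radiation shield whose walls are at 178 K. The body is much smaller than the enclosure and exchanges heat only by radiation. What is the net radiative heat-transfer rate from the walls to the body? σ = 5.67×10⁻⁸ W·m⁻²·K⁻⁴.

P_net ≈ 1.83 W

For a small grey body in a large enclosure: P_net = εσA(T_body⁴ − T_wall⁴).
A = 4πr² = 0.06514 m²; T_body⁴ − T_wall⁴ = 1.108×10⁷ − 1.004×10⁹ = -9.928×10⁸ K⁴.
|P_net| = 0.50·5.67×10⁻⁸·0.06514·9.928×10⁸.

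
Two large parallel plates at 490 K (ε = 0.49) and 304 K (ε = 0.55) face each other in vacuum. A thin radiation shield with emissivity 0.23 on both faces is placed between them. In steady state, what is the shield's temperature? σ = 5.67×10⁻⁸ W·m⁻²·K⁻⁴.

T_s ≈ 425 K

In steady state the net flux on the hot side equals that on the cold side.
σ(T₁⁴−T_s⁴)/D₁ = σ(T_s⁴−T₂⁴)/D₂, with D₁ = 1/ε₁+1/ε_s−1 = 5.389, D₂ = 1/ε_s+1/ε₂−1 = 5.166.
Solve for T_s⁴: T_s⁴ = (D₂·T₁⁴ + D₁·T₂⁴)/(D₁+D₂) = 3.258×10¹⁰ K⁴.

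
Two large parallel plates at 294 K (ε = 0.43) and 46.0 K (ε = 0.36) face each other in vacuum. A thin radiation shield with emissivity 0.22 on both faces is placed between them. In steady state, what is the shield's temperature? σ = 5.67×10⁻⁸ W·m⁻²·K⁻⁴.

In steady state the net flux on the hot side equals that on the cold side.
σ(T₁⁴−T_s⁴)/D₁ = σ(T_s⁴−T₂⁴)/D₂, with D₁ = 1/ε₁+1/ε_s−1 = 5.871, D₂ = 1/ε_s+1/ε₂−1 = 6.323.
Solve for T_s⁴: T_s⁴ = (D₂·T₁⁴ + D₁·T₂⁴)/(D₁+D₂) = 3.876×10⁹ K⁴.

T_s ≈ 250 K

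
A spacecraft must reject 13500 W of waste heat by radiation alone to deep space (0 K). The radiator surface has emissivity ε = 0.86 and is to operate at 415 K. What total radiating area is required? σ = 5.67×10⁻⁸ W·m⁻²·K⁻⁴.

P = εσA T⁴ ⇒ A = P/(εσT⁴).
T⁴ = 2.966×10¹⁰ K⁴.
A = 13500/(0.86 × 5.67×10⁻⁸ × 2.966×10¹⁰).

A ≈ 9.33 m²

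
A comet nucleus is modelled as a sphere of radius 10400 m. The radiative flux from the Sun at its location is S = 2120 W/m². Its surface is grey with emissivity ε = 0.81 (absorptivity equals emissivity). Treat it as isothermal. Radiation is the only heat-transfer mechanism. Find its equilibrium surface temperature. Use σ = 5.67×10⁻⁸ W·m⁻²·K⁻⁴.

T ≈ 311 K

At equilibrium, absorbed power = emitted power.
Absorbing cross-section = πr² = 3.398×10⁸ m²; emitting surface = 4πr² = 1.359×10⁹ m² (ratio 4).
εS·A_cross = εσ·A_surf·T⁴  ⇒  T⁴ = S/(4σ)   (ε cancels).
T⁴ = 2120/(4·5.67×10⁻⁸) = 9.347×10⁹ K⁴.
T = (9.347×10⁹)^(1/4).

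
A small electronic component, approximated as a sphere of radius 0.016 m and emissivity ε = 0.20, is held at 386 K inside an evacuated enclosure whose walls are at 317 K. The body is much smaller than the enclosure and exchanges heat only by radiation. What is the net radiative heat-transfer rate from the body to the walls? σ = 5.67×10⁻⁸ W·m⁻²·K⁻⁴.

P_net ≈ 0.441 W

For a small grey body in a large enclosure: P_net = εσA(T_body⁴ − T_wall⁴).
A = 4πr² = 0.003217 m²; T_body⁴ − T_wall⁴ = 2.220×10¹⁰ − 1.010×10¹⁰ = 1.210×10¹⁰ K⁴.
|P_net| = 0.20·5.67×10⁻⁸·0.003217·1.210×10¹⁰.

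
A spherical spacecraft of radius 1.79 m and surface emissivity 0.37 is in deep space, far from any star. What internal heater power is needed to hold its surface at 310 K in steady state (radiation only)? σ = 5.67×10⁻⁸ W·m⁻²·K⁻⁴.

P ≈ 7800 W

P = εσ·4πr²·T⁴.
4πr² = 40.26 m²; T⁴ = 9.235×10⁹ K⁴.
P = 0.37·5.67×10⁻⁸·40.26·9.235×10⁹.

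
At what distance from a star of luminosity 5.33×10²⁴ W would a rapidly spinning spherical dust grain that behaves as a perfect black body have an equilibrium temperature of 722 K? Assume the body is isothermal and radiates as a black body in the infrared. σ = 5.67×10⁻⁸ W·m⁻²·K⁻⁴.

For an isothermal black-emitting sphere, (1−a)S·πr² = σ·4πr²·T⁴ ⇒ S = 4σT⁴/(1−a).
S = 4·5.67×10⁻⁸·(722)⁴/1.00 = 61630 W/m².
Flux falls as S = L/(4πd²), so d = √(L/(4πS)) = √(5.33×10²⁴/(4π·61630)).

d ≈ 2.62×10⁹ m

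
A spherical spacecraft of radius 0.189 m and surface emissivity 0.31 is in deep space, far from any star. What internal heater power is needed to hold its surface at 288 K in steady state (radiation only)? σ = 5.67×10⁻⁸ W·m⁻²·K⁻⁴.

P = εσ·4πr²·T⁴.
4πr² = 0.4489 m²; T⁴ = 6.880×10⁹ K⁴.
P = 0.31·5.67×10⁻⁸·0.4489·6.880×10⁹.

P ≈ 54.3 W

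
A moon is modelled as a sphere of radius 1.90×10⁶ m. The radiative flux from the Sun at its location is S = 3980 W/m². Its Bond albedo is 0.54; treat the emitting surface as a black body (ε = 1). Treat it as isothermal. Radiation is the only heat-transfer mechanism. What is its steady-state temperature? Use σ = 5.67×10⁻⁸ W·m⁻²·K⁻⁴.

T ≈ 300 K

At equilibrium, absorbed power = emitted power.
Absorbing cross-section = πr² = 1.134×10¹³ m²; emitting surface = 4πr² = 4.536×10¹³ m² (ratio 4).
(1−a)S·A_cross = εσ·A_surf·T⁴  ⇒  T⁴ = (1−a)S/(4σ).
T⁴ = 0.460·3980/(4·5.67×10⁻⁸) = 8.072×10⁹ K⁴.
T = (8.072×10⁹)^(1/4).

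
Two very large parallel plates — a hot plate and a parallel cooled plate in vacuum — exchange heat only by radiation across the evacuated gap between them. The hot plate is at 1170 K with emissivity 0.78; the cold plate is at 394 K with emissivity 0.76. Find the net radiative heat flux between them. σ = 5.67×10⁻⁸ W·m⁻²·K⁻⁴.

q ≈ 65600 W/m²

For two infinite grey parallel plates, q = σ(T₁⁴ − T₂⁴)/(1/ε₁ + 1/ε₂ − 1).
T₁⁴ − T₂⁴ = 1.874×10¹² − 2.410×10¹⁰ = 1.850×10¹² K⁴.
1/ε₁ + 1/ε₂ − 1 = 1.282 + 1.316 − 1 = 1.598.
q = 5.67×10⁻⁸ × 1.850×10¹² / 1.598.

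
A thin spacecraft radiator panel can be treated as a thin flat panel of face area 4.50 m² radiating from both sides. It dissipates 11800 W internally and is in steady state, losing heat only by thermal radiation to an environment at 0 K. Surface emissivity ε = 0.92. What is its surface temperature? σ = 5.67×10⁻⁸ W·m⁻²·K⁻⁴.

Steady state: internal power = radiated power, P = εσA T⁴.
Radiating area A = 2·4.50 = 9.000 m².
T⁴ = P/(εσA) = 11800/(0.92·5.67×10⁻⁸·9.000) = 2.513×10¹⁰ K⁴.
T = (2.513×10¹⁰)^(1/4).

T ≈ 398 K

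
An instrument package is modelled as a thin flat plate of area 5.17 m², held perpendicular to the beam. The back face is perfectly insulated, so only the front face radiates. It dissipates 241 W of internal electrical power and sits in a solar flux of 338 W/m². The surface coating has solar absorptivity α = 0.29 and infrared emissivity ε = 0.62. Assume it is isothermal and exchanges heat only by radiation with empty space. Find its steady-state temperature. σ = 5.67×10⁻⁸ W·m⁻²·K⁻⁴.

At steady state, absorbed solar power + internal power = radiated power.
Absorbed: α·S·A_cross = 0.29·338·5.170 = 506.8 W (cross-section A).
Total input = 506.8 + 241 = 747.8 W.
Radiated: εσ·A_surf·T⁴ with A_surf = A = 5.170 m².
T⁴ = 747.8/(0.62·5.67×10⁻⁸·5.170) = 4.114×10⁹ K⁴.

T ≈ 253 K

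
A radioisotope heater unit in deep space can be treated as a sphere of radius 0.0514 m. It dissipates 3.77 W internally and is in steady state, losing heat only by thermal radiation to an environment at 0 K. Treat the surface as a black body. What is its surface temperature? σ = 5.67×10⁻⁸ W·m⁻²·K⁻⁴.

Steady state: internal power = radiated power, P = εσA T⁴.
Radiating area A = 4πr² = 0.03320 m².
T⁴ = P/(εσA) = 3.77/(1.0·5.67×10⁻⁸·0.03320) = 2.003×10⁹ K⁴.
T = (2.003×10⁹)^(1/4).

T ≈ 212 K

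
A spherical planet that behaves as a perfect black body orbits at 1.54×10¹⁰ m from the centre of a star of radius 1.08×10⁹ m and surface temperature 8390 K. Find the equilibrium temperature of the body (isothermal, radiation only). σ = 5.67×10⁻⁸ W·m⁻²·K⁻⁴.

T ≈ 1570 K

The star's surface emits σT_*⁴; at distance d the flux is S = σT_*⁴(R_*/d)².
S = 5.67×10⁻⁸·(8390)⁴·(1.08×10⁹/1.54×10¹⁰)² = 1.382×10⁶ W/m².
For an isothermal sphere T⁴ = (1−a)S/(4σ) = 6.092×10¹² K⁴.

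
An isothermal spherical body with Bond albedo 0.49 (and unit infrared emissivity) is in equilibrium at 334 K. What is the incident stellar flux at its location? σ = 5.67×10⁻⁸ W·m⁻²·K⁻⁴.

S ≈ 5530 W/m²

(1−a)S·πr² = σ·4πr²·T⁴ ⇒ S = 4σT⁴/(1−a).
S = 4·5.67×10⁻⁸·1.244×10¹⁰/0.510.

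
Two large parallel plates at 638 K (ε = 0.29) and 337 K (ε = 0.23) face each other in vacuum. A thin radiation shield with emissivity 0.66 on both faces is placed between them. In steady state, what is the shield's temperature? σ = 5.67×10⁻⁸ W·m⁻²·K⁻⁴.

T_s ≈ 558 K

In steady state the net flux on the hot side equals that on the cold side.
σ(T₁⁴−T_s⁴)/D₁ = σ(T_s⁴−T₂⁴)/D₂, with D₁ = 1/ε₁+1/ε_s−1 = 3.963, D₂ = 1/ε_s+1/ε₂−1 = 4.863.
Solve for T_s⁴: T_s⁴ = (D₂·T₁⁴ + D₁·T₂⁴)/(D₁+D₂) = 9.708×10¹⁰ K⁴.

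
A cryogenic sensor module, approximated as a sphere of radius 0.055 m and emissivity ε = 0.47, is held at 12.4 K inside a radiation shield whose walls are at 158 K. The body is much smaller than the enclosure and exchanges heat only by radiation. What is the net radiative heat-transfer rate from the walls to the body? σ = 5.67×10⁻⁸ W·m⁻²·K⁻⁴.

For a small grey body in a large enclosure: P_net = εσA(T_body⁴ − T_wall⁴).
A = 4πr² = 0.03801 m²; T_body⁴ − T_wall⁴ = 23640 − 6.232×10⁸ = -6.232×10⁸ K⁴.
|P_net| = 0.47·5.67×10⁻⁸·0.03801·6.232×10⁸.

P_net ≈ 0.631 W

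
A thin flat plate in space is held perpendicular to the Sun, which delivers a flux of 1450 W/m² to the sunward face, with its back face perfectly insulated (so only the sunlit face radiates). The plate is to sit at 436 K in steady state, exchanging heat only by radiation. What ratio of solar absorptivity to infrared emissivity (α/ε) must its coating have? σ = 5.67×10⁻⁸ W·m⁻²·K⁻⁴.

α/ε ≈ 1.41

Balance: αS·A = εσ·1A·T⁴ ⇒ α/ε = σT⁴/S.
α/ε = 5.67×10⁻⁸·(436)⁴/1450 = 5.67×10⁻⁸·3.614×10¹⁰/1450.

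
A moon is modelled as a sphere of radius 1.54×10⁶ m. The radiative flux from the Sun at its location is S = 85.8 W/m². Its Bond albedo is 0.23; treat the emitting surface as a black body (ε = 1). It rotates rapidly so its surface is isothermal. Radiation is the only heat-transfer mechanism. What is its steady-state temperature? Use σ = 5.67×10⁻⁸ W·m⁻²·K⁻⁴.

T ≈ 131 K

At equilibrium, absorbed power = emitted power.
Absorbing cross-section = πr² = 7.451×10¹² m²; emitting surface = 4πr² = 2.980×10¹³ m² (ratio 4).
(1−a)S·A_cross = εσ·A_surf·T⁴  ⇒  T⁴ = (1−a)S/(4σ).
T⁴ = 0.770·85.8/(4·5.67×10⁻⁸) = 2.913×10⁸ K⁴.
T = (2.913×10⁸)^(1/4).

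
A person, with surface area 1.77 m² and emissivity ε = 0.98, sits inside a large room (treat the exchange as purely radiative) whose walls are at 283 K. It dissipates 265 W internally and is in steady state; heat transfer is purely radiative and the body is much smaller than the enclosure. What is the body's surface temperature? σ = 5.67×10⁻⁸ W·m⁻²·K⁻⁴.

T ≈ 309 K

For a small grey body in a large enclosure, net radiated power = εσA(T⁴ − T_w⁴).
Steady state: P = εσA(T⁴ − T_w⁴) with A = 1.77 m².
T⁴ = P/(εσA) + T_w⁴ = 265/(0.98·5.67×10⁻⁸·1.770) + (283)⁴
    = 2.694×10⁹ + 6.414×10⁹ = 9.109×10⁹ K⁴.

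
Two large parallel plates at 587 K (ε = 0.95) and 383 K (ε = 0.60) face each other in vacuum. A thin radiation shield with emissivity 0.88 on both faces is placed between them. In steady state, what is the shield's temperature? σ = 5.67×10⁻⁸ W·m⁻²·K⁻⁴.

In steady state the net flux on the hot side equals that on the cold side.
σ(T₁⁴−T_s⁴)/D₁ = σ(T_s⁴−T₂⁴)/D₂, with D₁ = 1/ε₁+1/ε_s−1 = 1.189, D₂ = 1/ε_s+1/ε₂−1 = 1.803.
Solve for T_s⁴: T_s⁴ = (D₂·T₁⁴ + D₁·T₂⁴)/(D₁+D₂) = 8.010×10¹⁰ K⁴.

T_s ≈ 532 K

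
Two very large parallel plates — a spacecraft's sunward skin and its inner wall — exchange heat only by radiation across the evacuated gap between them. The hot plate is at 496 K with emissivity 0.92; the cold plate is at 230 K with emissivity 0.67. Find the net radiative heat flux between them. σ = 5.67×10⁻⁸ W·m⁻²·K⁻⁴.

For two infinite grey parallel plates, q = σ(T₁⁴ − T₂⁴)/(1/ε₁ + 1/ε₂ − 1).
T₁⁴ − T₂⁴ = 6.052×10¹⁰ − 2.798×10⁹ = 5.773×10¹⁰ K⁴.
1/ε₁ + 1/ε₂ − 1 = 1.087 + 1.493 − 1 = 1.579.
q = 5.67×10⁻⁸ × 5.773×10¹⁰ / 1.579.

q ≈ 2070 W/m²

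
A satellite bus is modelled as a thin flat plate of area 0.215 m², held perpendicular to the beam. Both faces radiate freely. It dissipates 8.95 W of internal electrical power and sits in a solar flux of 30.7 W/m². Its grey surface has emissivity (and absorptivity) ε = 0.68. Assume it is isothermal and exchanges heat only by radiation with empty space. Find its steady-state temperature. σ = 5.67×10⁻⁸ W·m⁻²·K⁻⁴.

At steady state, absorbed solar power + internal power = radiated power.
Absorbed: α·S·A_cross = 0.68·30.7·0.2150 = 4.488 W (cross-section A).
Total input = 4.488 + 8.95 = 13.44 W.
Radiated: εσ·A_surf·T⁴ with A_surf = 2A = 0.4300 m².
T⁴ = 13.44/(0.68·5.67×10⁻⁸·0.4300) = 8.106×10⁸ K⁴.

T ≈ 169 K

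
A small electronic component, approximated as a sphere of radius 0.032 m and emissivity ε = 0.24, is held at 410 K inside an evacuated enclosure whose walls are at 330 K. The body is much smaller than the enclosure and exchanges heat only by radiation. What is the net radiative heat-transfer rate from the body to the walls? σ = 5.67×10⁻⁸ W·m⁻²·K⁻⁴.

P_net ≈ 2.87 W

For a small grey body in a large enclosure: P_net = εσA(T_body⁴ − T_wall⁴).
A = 4πr² = 0.01287 m²; T_body⁴ − T_wall⁴ = 2.826×10¹⁰ − 1.186×10¹⁰ = 1.640×10¹⁰ K⁴.
|P_net| = 0.24·5.67×10⁻⁸·0.01287·1.640×10¹⁰.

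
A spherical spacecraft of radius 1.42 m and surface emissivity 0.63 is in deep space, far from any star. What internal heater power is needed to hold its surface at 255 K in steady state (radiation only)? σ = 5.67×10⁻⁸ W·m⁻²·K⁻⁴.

P = εσ·4πr²·T⁴.
4πr² = 25.34 m²; T⁴ = 4.228×10⁹ K⁴.
P = 0.63·5.67×10⁻⁸·25.34·4.228×10⁹.

P ≈ 3830 W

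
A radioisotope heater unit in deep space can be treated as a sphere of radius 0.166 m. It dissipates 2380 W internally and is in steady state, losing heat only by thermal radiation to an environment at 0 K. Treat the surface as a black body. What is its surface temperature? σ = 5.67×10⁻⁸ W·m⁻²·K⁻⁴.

T ≈ 590 K

Steady state: internal power = radiated power, P = εσA T⁴.
Radiating area A = 4πr² = 0.3463 m².
T⁴ = P/(εσA) = 2380/(1.0·5.67×10⁻⁸·0.3463) = 1.212×10¹¹ K⁴.
T = (1.212×10¹¹)^(1/4).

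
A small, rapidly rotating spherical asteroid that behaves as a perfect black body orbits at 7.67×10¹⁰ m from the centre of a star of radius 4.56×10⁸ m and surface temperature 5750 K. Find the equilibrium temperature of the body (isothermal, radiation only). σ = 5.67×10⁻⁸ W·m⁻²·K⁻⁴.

The star's surface emits σT_*⁴; at distance d the flux is S = σT_*⁴(R_*/d)².
S = 5.67×10⁻⁸·(5750)⁴·(4.56×10⁸/7.67×10¹⁰)² = 2191 W/m².
For an isothermal sphere T⁴ = (1−a)S/(4σ) = 9.659×10⁹ K⁴.

T ≈ 314 K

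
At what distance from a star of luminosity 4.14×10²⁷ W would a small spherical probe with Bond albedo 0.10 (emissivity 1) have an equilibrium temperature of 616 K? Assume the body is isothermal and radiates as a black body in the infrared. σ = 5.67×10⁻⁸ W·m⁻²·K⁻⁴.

For an isothermal black-emitting sphere, (1−a)S·πr² = σ·4πr²·T⁴ ⇒ S = 4σT⁴/(1−a).
S = 4·5.67×10⁻⁸·(616)⁴/0.900 = 36280 W/m².
Flux falls as S = L/(4πd²), so d = √(L/(4πS)) = √(4.14×10²⁷/(4π·36280)).

d ≈ 9.53×10¹⁰ m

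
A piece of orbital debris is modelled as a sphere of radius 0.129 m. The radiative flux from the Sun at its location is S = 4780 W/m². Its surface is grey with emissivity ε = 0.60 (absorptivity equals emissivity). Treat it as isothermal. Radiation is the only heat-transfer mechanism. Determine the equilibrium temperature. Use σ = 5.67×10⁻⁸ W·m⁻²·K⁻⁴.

T ≈ 381 K

At equilibrium, absorbed power = emitted power.
Absorbing cross-section = πr² = 0.05228 m²; emitting surface = 4πr² = 0.2091 m² (ratio 4).
εS·A_cross = εσ·A_surf·T⁴  ⇒  T⁴ = S/(4σ)   (ε cancels).
T⁴ = 4780/(4·5.67×10⁻⁸) = 2.108×10¹⁰ K⁴.
T = (2.108×10¹⁰)^(1/4).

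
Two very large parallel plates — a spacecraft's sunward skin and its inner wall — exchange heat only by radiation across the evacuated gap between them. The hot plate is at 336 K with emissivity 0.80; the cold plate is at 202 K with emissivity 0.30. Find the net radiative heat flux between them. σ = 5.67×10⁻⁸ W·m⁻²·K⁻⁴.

For two infinite grey parallel plates, q = σ(T₁⁴ − T₂⁴)/(1/ε₁ + 1/ε₂ − 1).
T₁⁴ − T₂⁴ = 1.275×10¹⁰ − 1.665×10⁹ = 1.108×10¹⁰ K⁴.
1/ε₁ + 1/ε₂ − 1 = 1.250 + 3.333 − 1 = 3.583.
q = 5.67×10⁻⁸ × 1.108×10¹⁰ / 3.583.

q ≈ 175 W/m²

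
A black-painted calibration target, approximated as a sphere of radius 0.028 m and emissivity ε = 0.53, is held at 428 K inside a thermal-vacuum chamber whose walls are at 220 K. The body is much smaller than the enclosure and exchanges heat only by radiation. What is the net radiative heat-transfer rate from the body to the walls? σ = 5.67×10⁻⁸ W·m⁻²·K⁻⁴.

For a small grey body in a large enclosure: P_net = εσA(T_body⁴ − T_wall⁴).
A = 4πr² = 0.009852 m²; T_body⁴ − T_wall⁴ = 3.356×10¹⁰ − 2.343×10⁹ = 3.121×10¹⁰ K⁴.
|P_net| = 0.53·5.67×10⁻⁸·0.009852·3.121×10¹⁰.

P_net ≈ 9.24 W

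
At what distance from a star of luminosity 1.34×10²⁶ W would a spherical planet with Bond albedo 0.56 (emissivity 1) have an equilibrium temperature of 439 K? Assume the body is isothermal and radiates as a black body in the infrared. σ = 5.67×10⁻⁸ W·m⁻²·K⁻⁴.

d ≈ 2.36×10¹⁰ m

For an isothermal black-emitting sphere, (1−a)S·πr² = σ·4πr²·T⁴ ⇒ S = 4σT⁴/(1−a).
S = 4·5.67×10⁻⁸·(439)⁴/0.440 = 19140 W/m².
Flux falls as S = L/(4πd²), so d = √(L/(4πS)) = √(1.34×10²⁶/(4π·19140)).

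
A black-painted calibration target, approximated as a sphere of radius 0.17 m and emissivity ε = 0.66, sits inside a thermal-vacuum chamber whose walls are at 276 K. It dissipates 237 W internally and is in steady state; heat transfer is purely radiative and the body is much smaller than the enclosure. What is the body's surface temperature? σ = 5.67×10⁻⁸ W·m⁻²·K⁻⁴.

For a small grey body in a large enclosure, net radiated power = εσA(T⁴ − T_w⁴).
Steady state: P = εσA(T⁴ − T_w⁴) with A = 4πr² = 0.3632 m².
T⁴ = P/(εσA) + T_w⁴ = 237/(0.66·5.67×10⁻⁸·0.3632) + (276)⁴
    = 1.744×10¹⁰ + 5.803×10⁹ = 2.324×10¹⁰ K⁴.

T ≈ 390 K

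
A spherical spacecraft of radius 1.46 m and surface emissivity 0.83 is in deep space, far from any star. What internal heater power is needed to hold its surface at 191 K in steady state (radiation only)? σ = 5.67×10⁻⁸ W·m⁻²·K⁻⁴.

P = εσ·4πr²·T⁴.
4πr² = 26.79 m²; T⁴ = 1.331×10⁹ K⁴.
P = 0.83·5.67×10⁻⁸·26.79·1.331×10⁹.

P ≈ 1680 W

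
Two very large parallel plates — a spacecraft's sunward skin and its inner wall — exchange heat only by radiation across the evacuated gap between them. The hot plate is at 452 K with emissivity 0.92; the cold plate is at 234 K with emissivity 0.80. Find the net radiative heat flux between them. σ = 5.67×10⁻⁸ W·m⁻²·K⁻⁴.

For two infinite grey parallel plates, q = σ(T₁⁴ − T₂⁴)/(1/ε₁ + 1/ε₂ − 1).
T₁⁴ − T₂⁴ = 4.174×10¹⁰ − 2.998×10⁹ = 3.874×10¹⁰ K⁴.
1/ε₁ + 1/ε₂ − 1 = 1.087 + 1.250 − 1 = 1.337.
q = 5.67×10⁻⁸ × 3.874×10¹⁰ / 1.337.

q ≈ 1640 W/m²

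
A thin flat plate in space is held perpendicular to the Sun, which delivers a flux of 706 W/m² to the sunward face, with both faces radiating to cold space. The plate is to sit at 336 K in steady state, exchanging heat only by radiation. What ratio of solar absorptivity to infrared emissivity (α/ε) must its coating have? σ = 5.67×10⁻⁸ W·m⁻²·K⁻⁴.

α/ε ≈ 2.05

Balance: αS·A = εσ·2A·T⁴ ⇒ α/ε = 2σT⁴/S.
α/ε = 2·5.67×10⁻⁸·(336)⁴/706 = 2·5.67×10⁻⁸·1.275×10¹⁰/706.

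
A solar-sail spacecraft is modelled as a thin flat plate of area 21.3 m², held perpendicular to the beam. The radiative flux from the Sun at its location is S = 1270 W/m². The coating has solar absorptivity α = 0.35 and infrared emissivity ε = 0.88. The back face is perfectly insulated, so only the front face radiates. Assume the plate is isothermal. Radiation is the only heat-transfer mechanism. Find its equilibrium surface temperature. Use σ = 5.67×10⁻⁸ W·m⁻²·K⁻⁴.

T ≈ 307 K

At equilibrium, absorbed power = emitted power.
Absorbing cross-section = A = 21.30 m²; emitting surface = A = 21.30 m² (ratio 1).
αS·A_cross = εσ·A_surf·T⁴  ⇒  T⁴ = αS/(ε·1σ).
T⁴ = 0.350·1270/(0.88·1·5.67×10⁻⁸) = 8.909×10⁹ K⁴.
T = (8.909×10⁹)^(1/4).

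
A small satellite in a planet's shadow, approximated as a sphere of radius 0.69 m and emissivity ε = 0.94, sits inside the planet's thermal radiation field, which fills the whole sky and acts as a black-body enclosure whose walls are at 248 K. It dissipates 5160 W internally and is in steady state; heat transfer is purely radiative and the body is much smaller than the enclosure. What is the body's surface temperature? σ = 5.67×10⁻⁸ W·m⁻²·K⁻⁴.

For a small grey body in a large enclosure, net radiated power = εσA(T⁴ − T_w⁴).
Steady state: P = εσA(T⁴ − T_w⁴) with A = 4πr² = 5.983 m².
T⁴ = P/(εσA) + T_w⁴ = 5160/(0.94·5.67×10⁻⁸·5.983) + (248)⁴
    = 1.618×10¹⁰ + 3.783×10⁹ = 1.996×10¹⁰ K⁴.

T ≈ 376 K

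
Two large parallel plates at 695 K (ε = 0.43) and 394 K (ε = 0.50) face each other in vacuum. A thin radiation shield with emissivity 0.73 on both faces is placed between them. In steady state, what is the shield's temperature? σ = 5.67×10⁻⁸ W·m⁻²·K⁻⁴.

T_s ≈ 591 K

In steady state the net flux on the hot side equals that on the cold side.
σ(T₁⁴−T_s⁴)/D₁ = σ(T_s⁴−T₂⁴)/D₂, with D₁ = 1/ε₁+1/ε_s−1 = 2.695, D₂ = 1/ε_s+1/ε₂−1 = 2.370.
Solve for T_s⁴: T_s⁴ = (D₂·T₁⁴ + D₁·T₂⁴)/(D₁+D₂) = 1.220×10¹¹ K⁴.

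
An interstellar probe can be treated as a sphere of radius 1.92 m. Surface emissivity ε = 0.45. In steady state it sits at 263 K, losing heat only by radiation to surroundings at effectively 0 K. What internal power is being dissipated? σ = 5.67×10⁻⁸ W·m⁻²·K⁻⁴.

Steady state: P = εσA T⁴.
A = 4πr² = 46.32 m²; T⁴ = (263)⁴ = 4.784×10⁹ K⁴.
P = 0.45 × 5.67×10⁻⁸ × 46.32 × 4.784×10⁹.

P ≈ 5650 W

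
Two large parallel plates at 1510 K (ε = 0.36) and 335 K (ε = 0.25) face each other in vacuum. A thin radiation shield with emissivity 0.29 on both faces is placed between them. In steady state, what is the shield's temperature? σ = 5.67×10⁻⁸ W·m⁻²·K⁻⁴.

T_s ≈ 1300 K

In steady state the net flux on the hot side equals that on the cold side.
σ(T₁⁴−T_s⁴)/D₁ = σ(T_s⁴−T₂⁴)/D₂, with D₁ = 1/ε₁+1/ε_s−1 = 5.226, D₂ = 1/ε_s+1/ε₂−1 = 6.448.
Solve for T_s⁴: T_s⁴ = (D₂·T₁⁴ + D₁·T₂⁴)/(D₁+D₂) = 2.877×10¹² K⁴.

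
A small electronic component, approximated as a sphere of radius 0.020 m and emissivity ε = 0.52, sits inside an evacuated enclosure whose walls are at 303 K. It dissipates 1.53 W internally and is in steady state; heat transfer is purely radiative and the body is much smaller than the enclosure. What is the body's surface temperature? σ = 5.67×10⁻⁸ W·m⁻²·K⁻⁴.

T ≈ 370 K

For a small grey body in a large enclosure, net radiated power = εσA(T⁴ − T_w⁴).
Steady state: P = εσA(T⁴ − T_w⁴) with A = 4πr² = 0.005027 m².
T⁴ = P/(εσA) + T_w⁴ = 1.53/(0.52·5.67×10⁻⁸·0.005027) + (303)⁴
    = 1.032×10¹⁰ + 8.429×10⁹ = 1.875×10¹⁰ K⁴.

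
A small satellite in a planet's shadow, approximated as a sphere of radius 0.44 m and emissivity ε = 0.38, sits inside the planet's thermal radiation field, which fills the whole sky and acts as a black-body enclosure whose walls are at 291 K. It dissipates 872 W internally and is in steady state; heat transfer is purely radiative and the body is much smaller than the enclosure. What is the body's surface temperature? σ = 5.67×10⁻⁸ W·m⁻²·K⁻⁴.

For a small grey body in a large enclosure, net radiated power = εσA(T⁴ − T_w⁴).
Steady state: P = εσA(T⁴ − T_w⁴) with A = 4πr² = 2.433 m².
T⁴ = P/(εσA) + T_w⁴ = 872/(0.38·5.67×10⁻⁸·2.433) + (291)⁴
    = 1.664×10¹⁰ + 7.171×10⁹ = 2.381×10¹⁰ K⁴.

T ≈ 393 K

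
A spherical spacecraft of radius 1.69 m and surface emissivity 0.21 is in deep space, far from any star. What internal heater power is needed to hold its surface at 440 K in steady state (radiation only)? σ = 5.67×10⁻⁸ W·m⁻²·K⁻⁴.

P = εσ·4πr²·T⁴.
4πr² = 35.89 m²; T⁴ = 3.748×10¹⁰ K⁴.
P = 0.21·5.67×10⁻⁸·35.89·3.748×10¹⁰.

P ≈ 16000 W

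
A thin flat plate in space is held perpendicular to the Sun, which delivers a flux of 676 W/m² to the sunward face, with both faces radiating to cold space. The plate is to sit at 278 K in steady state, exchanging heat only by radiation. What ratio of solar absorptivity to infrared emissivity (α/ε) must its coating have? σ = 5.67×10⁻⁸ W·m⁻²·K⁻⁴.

α/ε ≈ 1.00

Balance: αS·A = εσ·2A·T⁴ ⇒ α/ε = 2σT⁴/S.
α/ε = 2·5.67×10⁻⁸·(278)⁴/676 = 2·5.67×10⁻⁸·5.973×10⁹/676.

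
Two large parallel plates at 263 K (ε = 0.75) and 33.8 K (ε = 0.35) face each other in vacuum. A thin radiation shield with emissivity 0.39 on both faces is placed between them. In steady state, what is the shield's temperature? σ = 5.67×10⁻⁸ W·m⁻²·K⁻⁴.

T_s ≈ 232 K

In steady state the net flux on the hot side equals that on the cold side.
σ(T₁⁴−T_s⁴)/D₁ = σ(T_s⁴−T₂⁴)/D₂, with D₁ = 1/ε₁+1/ε_s−1 = 2.897, D₂ = 1/ε_s+1/ε₂−1 = 4.421.
Solve for T_s⁴: T_s⁴ = (D₂·T₁⁴ + D₁·T₂⁴)/(D₁+D₂) = 2.891×10⁹ K⁴.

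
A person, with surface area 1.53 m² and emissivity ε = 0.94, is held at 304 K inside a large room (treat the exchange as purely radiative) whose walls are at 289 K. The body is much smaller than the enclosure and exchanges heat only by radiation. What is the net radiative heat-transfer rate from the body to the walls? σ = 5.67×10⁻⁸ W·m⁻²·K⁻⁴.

For a small grey body in a large enclosure: P_net = εσA(T_body⁴ − T_wall⁴).
A = 1.53 m²; T_body⁴ − T_wall⁴ = 8.541×10⁹ − 6.976×10⁹ = 1.565×10⁹ K⁴.
|P_net| = 0.94·5.67×10⁻⁸·1.530·1.565×10⁹.

P_net ≈ 128 W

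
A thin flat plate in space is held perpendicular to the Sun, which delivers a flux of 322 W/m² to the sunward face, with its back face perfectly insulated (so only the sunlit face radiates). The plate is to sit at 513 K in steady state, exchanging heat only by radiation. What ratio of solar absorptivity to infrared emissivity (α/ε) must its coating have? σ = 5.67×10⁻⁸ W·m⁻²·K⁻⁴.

Balance: αS·A = εσ·1A·T⁴ ⇒ α/ε = σT⁴/S.
α/ε = 5.67×10⁻⁸·(513)⁴/322 = 5.67×10⁻⁸·6.926×10¹⁰/322.

α/ε ≈ 12.2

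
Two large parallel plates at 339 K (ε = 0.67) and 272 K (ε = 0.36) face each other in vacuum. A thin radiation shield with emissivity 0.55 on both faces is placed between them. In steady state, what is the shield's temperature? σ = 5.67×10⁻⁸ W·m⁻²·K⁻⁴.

T_s ≈ 318 K

In steady state the net flux on the hot side equals that on the cold side.
σ(T₁⁴−T_s⁴)/D₁ = σ(T_s⁴−T₂⁴)/D₂, with D₁ = 1/ε₁+1/ε_s−1 = 2.311, D₂ = 1/ε_s+1/ε₂−1 = 3.596.
Solve for T_s⁴: T_s⁴ = (D₂·T₁⁴ + D₁·T₂⁴)/(D₁+D₂) = 1.018×10¹⁰ K⁴.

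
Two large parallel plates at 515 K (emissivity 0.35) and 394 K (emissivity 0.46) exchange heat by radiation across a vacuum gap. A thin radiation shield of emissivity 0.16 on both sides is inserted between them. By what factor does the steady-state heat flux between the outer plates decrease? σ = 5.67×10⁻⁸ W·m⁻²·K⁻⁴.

Without shield: q₀ = σΔ(T⁴)/(1/ε₁+1/ε₂−1) with denominator 4.031.
With shield the two gaps are in series; the resistances add: (1/ε₁+1/ε_s−1)+(1/ε_s+1/ε₂−1) = 8.107+7.424 = 15.53.
Heat-flux ratio q₀/q = 15.53/4.031.

factor ≈ 3.85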